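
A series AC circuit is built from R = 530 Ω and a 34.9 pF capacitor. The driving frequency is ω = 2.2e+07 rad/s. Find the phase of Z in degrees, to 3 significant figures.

X_C = 1/(ωC) = 1300 Ω
Z = 530 − j1300 Ω
|Z| = √(530² + 1300²) = 1410 Ω
∠Z = arctan(-1300/530) = -67.9°

-67.9°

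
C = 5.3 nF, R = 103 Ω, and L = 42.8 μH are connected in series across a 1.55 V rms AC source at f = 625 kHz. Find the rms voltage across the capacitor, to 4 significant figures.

0.4709 V

ω = 2πf = 3.927e+06 rad/s
X_L = ωL = 168.1 Ω
X_C = 1/(ωC) = 48.05 Ω
Net reactance X = X_L − X_C = 120.0 Ω
Z = 103.0 + j120.0 Ω
|Z| = √(103.0² + 120.0²) = 158.2 Ω
I = V/|Z| = 9.800 mA
V_C = I·|Z_C| = 0.009800 × 48.05 = 0.4709 V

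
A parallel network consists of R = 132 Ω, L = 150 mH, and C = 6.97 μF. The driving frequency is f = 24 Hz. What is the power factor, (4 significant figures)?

0.1729

ω = 2πf = 150.8 rad/s
X_L = ωL = 22.62 Ω
X_C = 1/(ωC) = 951.4 Ω
Parallel: admittances add. Y = 1/R + 1/(jωL) + jωC
Y = (0.007576 − j0.04316) S
|Y| = 0.04382 S → |Z| = 1/|Y| = 22.82 Ω, ∠Z = −∠Y = 80.04°
cos φ = cos(80.04°) = 0.1729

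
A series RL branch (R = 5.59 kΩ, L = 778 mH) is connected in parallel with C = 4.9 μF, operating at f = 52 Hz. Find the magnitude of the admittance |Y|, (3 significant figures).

ω = 2πf = 326.7 rad/s
X_L = ωL = 254 Ω
X_C = 1/(ωC) = 625 Ω
Branch 1 (R+jX_L): Z₁ = 5590 + j254 Ω, |Z₁| = 5600 Ω
Branch 2 (−jX_C): Z₂ = −j625 Ω
Parallel: Z = Z₁Z₂/(Z₁+Z₂), |Z| = 624 Ω, ∠Z = -83.6°
|Y| = 1/|Z| = 1.60 mS

1.60 mS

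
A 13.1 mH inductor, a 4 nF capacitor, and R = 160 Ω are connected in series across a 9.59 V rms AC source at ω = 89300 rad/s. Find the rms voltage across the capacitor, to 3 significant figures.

X_L = ωL = 1170 Ω
X_C = 1/(ωC) = 2800 Ω
Net reactance X = X_L − X_C = -1630 Ω
Z = 160 − j1630 Ω
|Z| = √(160² + 1630²) = 1640 Ω
I = V/|Z| = 5.86 mA
V_C = I·|Z_C| = 0.00586 × 2800 = 16.4 V

16.4 V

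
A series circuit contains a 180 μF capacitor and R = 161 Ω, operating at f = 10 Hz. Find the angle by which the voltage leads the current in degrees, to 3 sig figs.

-28.8°

ω = 2πf = 62.83 rad/s
X_C = 1/(ωC) = 88.4 Ω
Z = 161 − j88.4 Ω
|Z| = √(161² + 88.4²) = 184 Ω
∠Z = arctan(-88.4/161) = -28.8°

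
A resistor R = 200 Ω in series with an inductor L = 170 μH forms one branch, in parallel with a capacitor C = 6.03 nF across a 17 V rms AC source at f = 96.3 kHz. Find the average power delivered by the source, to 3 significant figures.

1.14 W

ω = 2πf = 605100 rad/s
X_L = ωL = 103 Ω
X_C = 1/(ωC) = 274 Ω
Branch 1 (R+jX_L): Z₁ = 200 + j103 Ω, |Z₁| = 225 Ω
Branch 2 (−jX_C): Z₂ = −j274 Ω
Parallel: Z = Z₁Z₂/(Z₁+Z₂), |Z| = 234 Ω, ∠Z = -22.2°
I = V/|Z| = 72.6 mA
P = VI cos φ = 17 × 0.0726 × cos(-22.2°) = 1.14 W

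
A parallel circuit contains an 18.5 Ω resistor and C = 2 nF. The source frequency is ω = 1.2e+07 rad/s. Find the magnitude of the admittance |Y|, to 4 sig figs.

X_C = 1/(ωC) = 41.67 Ω
Parallel: admittances add. Y = 1/R + jωC
Y = (0.05405 + j0.02400) S
|Y| = 0.05914 S → |Z| = 1/|Y| = 16.91 Ω, ∠Z = −∠Y = -23.94°

59.14 mS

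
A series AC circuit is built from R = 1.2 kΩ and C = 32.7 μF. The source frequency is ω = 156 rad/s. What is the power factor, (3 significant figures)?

X_C = 1/(ωC) = 196 Ω
Z = 1200 − j196 Ω
|Z| = √(1200² + 196²) = 1220 Ω
∠Z = arctan(-196/1200) = -9.28°
cos φ = cos(-9.28°) = 0.987

0.987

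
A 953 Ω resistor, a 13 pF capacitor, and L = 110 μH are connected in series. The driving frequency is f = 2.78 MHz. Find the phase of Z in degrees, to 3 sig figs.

-69.0°

ω = 2πf = 1.747e+07 rad/s
X_L = ωL = 1920 Ω
X_C = 1/(ωC) = 4400 Ω
Net reactance X = X_L − X_C = -2480 Ω
Z = 953 − j2480 Ω
|Z| = √(953² + 2480²) = 2660 Ω
∠Z = arctan(-2480/953) = -69.0°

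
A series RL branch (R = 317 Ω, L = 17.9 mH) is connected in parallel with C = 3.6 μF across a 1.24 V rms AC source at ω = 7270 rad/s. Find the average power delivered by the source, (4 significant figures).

X_L = ωL = 130.1 Ω
X_C = 1/(ωC) = 38.21 Ω
Branch 1 (R+jX_L): Z₁ = 317.0 + j130.1 Ω, |Z₁| = 342.7 Ω
Branch 2 (−jX_C): Z₂ = −j38.21 Ω
Parallel: Z = Z₁Z₂/(Z₁+Z₂), |Z| = 39.67 Ω, ∠Z = -83.85°
I = V/|Z| = 31.26 mA
P = VI cos φ = 1.24 × 0.03126 × cos(-83.85°) = 4.151 mW

4.151 mW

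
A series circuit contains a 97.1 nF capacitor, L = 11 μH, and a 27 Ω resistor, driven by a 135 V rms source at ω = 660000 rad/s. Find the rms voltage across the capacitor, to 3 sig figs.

X_L = ωL = 7.26 Ω
X_C = 1/(ωC) = 15.6 Ω
Net reactance X = X_L − X_C = -8.34 Ω
Z = 27.0 − j8.34 Ω
|Z| = √(27.0² + 8.34²) = 28.3 Ω
I = V/|Z| = 4.78 A
V_C = I·|Z_C| = 4.78 × 15.6 = 74.5 V

74.5 V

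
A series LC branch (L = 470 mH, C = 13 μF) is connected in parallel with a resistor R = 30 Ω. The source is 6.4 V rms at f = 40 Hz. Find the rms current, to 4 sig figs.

216.0 mA

ω = 2πf = 251.3 rad/s
X_L = ωL = 118.1 Ω
X_C = 1/(ωC) = 306.1 Ω
Branch 1: Z₁ = R = 30.00 Ω
Branch 2 (series LC): Z₂ = j(X_L − X_C) = −j187.9 Ω
Parallel: Z = Z₁Z₂/(Z₁+Z₂), |Z| = 29.62 Ω, ∠Z = -9.069°
I = V/|Z| = 6.4/29.62 = 216.0 mA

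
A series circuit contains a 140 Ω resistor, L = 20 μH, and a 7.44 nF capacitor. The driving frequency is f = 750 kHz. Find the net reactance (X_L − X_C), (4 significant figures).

65.73 Ω

ω = 2πf = 4.712e+06 rad/s
X_L = ωL = 94.25 Ω
X_C = 1/(ωC) = 28.52 Ω
X = 94.25 − 28.52 = 65.73 Ω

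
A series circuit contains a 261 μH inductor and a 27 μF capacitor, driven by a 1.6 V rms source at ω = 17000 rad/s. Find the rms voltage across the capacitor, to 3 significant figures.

1.54 V

X_L = ωL = 4.44 Ω
X_C = 1/(ωC) = 2.18 Ω
Net reactance X = X_L − X_C = 2.26 Ω
Z = j2.26 Ω
|Z| = √(0² + 2.26²) = 2.26 Ω
I = V/|Z| = 708 mA
V_C = I·|Z_C| = 0.708 × 2.18 = 1.54 V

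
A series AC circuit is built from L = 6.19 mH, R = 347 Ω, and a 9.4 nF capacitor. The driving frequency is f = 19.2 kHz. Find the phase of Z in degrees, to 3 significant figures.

ω = 2πf = 120600 rad/s
X_L = ωL = 747 Ω
X_C = 1/(ωC) = 882 Ω
Net reactance X = X_L − X_C = -135 Ω
Z = 347 − j135 Ω
|Z| = √(347² + 135²) = 372 Ω
∠Z = arctan(-135/347) = -21.3°

-21.3°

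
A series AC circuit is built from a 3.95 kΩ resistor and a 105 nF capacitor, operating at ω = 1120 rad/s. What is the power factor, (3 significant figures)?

X_C = 1/(ωC) = 8500 Ω
Z = 3950 − j8500 Ω
|Z| = √(3950² + 8500²) = 9380 Ω
∠Z = arctan(-8500/3950) = -65.1°
cos φ = cos(-65.1°) = 0.421

0.421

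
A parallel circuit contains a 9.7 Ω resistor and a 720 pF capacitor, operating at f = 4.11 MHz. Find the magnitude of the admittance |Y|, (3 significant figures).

105 mS

ω = 2πf = 2.582e+07 rad/s
X_C = 1/(ωC) = 53.8 Ω
Parallel: admittances add. Y = 1/R + jωC
Y = (0.103 + j0.0186) S
|Y| = 0.105 S → |Z| = 1/|Y| = 9.55 Ω, ∠Z = −∠Y = -10.2°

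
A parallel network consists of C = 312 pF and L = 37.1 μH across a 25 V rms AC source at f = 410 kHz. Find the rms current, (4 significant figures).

241.5 mA

ω = 2πf = 2.576e+06 rad/s
X_L = ωL = 95.57 Ω
X_C = 1/(ωC) = 1244 Ω
Parallel: admittances add. Y = 1/(jωL) + jωC
Y = (0 − j0.009659) S
|Y| = 0.009659 S → |Z| = 1/|Y| = 103.5 Ω, ∠Z = −∠Y = 90.00°
I = V/|Z| = 25/103.5 = 241.5 mA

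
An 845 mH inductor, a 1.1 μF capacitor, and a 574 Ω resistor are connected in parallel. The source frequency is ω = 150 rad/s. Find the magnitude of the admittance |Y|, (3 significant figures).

7.92 mS

X_L = ωL = 127 Ω
X_C = 1/(ωC) = 6060 Ω
Parallel: admittances add. Y = 1/R + 1/(jωL) + jωC
Y = (0.00174 − j0.00772) S
|Y| = 0.00792 S → |Z| = 1/|Y| = 126 Ω, ∠Z = −∠Y = 77.3°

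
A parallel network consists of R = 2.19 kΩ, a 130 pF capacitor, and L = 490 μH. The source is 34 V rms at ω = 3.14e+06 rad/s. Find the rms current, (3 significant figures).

17.6 mA

X_L = ωL = 1540 Ω
X_C = 1/(ωC) = 2450 Ω
Parallel: admittances add. Y = 1/R + 1/(jωL) + jωC
Y = (0.000457 − j0.000242) S
|Y| = 0.000517 S → |Z| = 1/|Y| = 1940 Ω, ∠Z = −∠Y = 27.9°
I = V/|Z| = 34/1940 = 17.6 mA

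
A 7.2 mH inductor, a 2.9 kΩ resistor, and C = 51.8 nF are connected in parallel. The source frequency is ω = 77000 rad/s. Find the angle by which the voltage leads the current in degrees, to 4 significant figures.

X_L = ωL = 554.4 Ω
X_C = 1/(ωC) = 250.7 Ω
Parallel: admittances add. Y = 1/R + 1/(jωL) + jωC
Y = (0.0003448 + j0.002185) S
|Y| = 0.002212 S → |Z| = 1/|Y| = 452.1 Ω, ∠Z = −∠Y = -81.03°

-81.03°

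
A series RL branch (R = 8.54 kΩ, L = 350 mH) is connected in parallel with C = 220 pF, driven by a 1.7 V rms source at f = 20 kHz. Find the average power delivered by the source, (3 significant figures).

ω = 2πf = 125700 rad/s
X_L = ωL = 44000 Ω
X_C = 1/(ωC) = 36200 Ω
Branch 1 (R+jX_L): Z₁ = 8540 + j44000 Ω, |Z₁| = 44800 Ω
Branch 2 (−jX_C): Z₂ = −j36200 Ω
Parallel: Z = Z₁Z₂/(Z₁+Z₂), |Z| = 140000 Ω, ∠Z = -53.4°
I = V/|Z| = 12.1 μA
P = VI cos φ = 1.7 × 1.21e-05 × cos(-53.4°) = 12.3 μW

12.3 μW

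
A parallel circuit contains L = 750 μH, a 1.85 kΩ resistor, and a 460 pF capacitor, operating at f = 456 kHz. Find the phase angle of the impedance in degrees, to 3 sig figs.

-57.6°

ω = 2πf = 2.865e+06 rad/s
X_L = ωL = 2150 Ω
X_C = 1/(ωC) = 759 Ω
Parallel: admittances add. Y = 1/R + 1/(jωL) + jωC
Y = (0.000541 + j0.000853) S
|Y| = 0.00101 S → |Z| = 1/|Y| = 991 Ω, ∠Z = −∠Y = -57.6°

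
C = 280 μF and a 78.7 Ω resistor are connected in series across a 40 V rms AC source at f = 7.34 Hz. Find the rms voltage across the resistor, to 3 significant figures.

ω = 2πf = 46.12 rad/s
X_C = 1/(ωC) = 77.4 Ω
Z = 78.7 − j77.4 Ω
|Z| = √(78.7² + 77.4²) = 110 Ω
I = V/|Z| = 362 mA
V_R = I·|Z_R| = 0.362 × 78.7 = 28.5 V

28.5 V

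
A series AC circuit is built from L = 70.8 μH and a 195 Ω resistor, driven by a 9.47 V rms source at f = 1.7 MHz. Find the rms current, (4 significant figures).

ω = 2πf = 1.068e+07 rad/s
X_L = ωL = 756.2 Ω
Z = 195.0 + j756.2 Ω
|Z| = √(195.0² + 756.2²) = 781.0 Ω
I = V/|Z| = 9.47/781.0 = 12.13 mA

12.13 mA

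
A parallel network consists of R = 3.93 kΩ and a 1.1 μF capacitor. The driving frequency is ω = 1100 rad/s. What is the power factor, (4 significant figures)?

0.2058

X_C = 1/(ωC) = 826.4 Ω
Parallel: admittances add. Y = 1/R + jωC
Y = (0.0002545 + j0.001210) S
|Y| = 0.001236 S → |Z| = 1/|Y| = 808.8 Ω, ∠Z = −∠Y = -78.12°
cos φ = cos(-78.12°) = 0.2058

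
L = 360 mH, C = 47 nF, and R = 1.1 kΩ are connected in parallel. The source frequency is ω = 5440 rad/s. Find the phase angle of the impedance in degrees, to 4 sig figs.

15.67°

X_L = ωL = 1958 Ω
X_C = 1/(ωC) = 3911 Ω
Parallel: admittances add. Y = 1/R + 1/(jωL) + jωC
Y = (0.0009091 − j0.0002549) S
|Y| = 0.0009442 S → |Z| = 1/|Y| = 1059 Ω, ∠Z = −∠Y = 15.67°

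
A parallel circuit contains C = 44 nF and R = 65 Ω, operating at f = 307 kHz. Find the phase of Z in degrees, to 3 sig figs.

-79.7°

ω = 2πf = 1.929e+06 rad/s
X_C = 1/(ωC) = 11.8 Ω
Parallel: admittances add. Y = 1/R + jωC
Y = (0.0154 + j0.0849) S
|Y| = 0.0863 S → |Z| = 1/|Y| = 11.6 Ω, ∠Z = −∠Y = -79.7°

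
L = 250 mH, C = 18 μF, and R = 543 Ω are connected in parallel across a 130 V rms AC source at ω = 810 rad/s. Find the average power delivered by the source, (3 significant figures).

X_L = ωL = 202 Ω
X_C = 1/(ωC) = 68.6 Ω
Parallel: admittances add. Y = 1/R + 1/(jωL) + jωC
Y = (0.00184 + j0.00964) S
|Y| = 0.00982 S → |Z| = 1/|Y| = 102 Ω, ∠Z = −∠Y = -79.2°
I = V/|Z| = 1.28 A
P = VI cos φ = 130 × 1.28 × cos(-79.2°) = 31.1 W

31.1 W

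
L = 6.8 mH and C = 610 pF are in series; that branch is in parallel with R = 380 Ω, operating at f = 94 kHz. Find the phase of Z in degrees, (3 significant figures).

ω = 2πf = 590600 rad/s
X_L = ωL = 4020 Ω
X_C = 1/(ωC) = 2780 Ω
Branch 1: Z₁ = R = 380 Ω
Branch 2 (series LC): Z₂ = j(X_L − X_C) = j1240 Ω
Parallel: Z = Z₁Z₂/(Z₁+Z₂), |Z| = 363 Ω, ∠Z = 17.0°

17.0°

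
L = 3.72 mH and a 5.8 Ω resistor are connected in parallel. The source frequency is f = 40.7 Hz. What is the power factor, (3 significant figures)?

0.162

ω = 2πf = 255.7 rad/s
X_L = ωL = 0.951 Ω
Parallel: admittances add. Y = 1/R + 1/(jωL)
Y = (0.172 − j1.05) S
|Y| = 1.07 S → |Z| = 1/|Y| = 0.939 Ω, ∠Z = −∠Y = 80.7°
cos φ = cos(80.7°) = 0.162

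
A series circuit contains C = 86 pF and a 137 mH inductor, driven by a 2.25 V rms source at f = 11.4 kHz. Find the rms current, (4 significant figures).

ω = 2πf = 71630 rad/s
X_L = ωL = 9813 Ω
X_C = 1/(ωC) = 162300 Ω
Net reactance X = X_L − X_C = -152500 Ω
Z = − j152500 Ω
|Z| = √(0² + 152500²) = 152500 Ω
I = V/|Z| = 2.25/152500 = 14.75 μA

14.75 μA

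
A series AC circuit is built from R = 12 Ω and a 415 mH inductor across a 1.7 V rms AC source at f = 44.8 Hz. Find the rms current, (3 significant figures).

ω = 2πf = 281.5 rad/s
X_L = ωL = 117 Ω
Z = 12.0 + j117 Ω
|Z| = √(12.0² + 117²) = 117 Ω
I = V/|Z| = 1.7/117 = 14.5 mA

14.5 mA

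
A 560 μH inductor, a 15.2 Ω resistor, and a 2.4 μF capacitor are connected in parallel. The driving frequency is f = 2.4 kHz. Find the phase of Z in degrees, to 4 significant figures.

ω = 2πf = 15080 rad/s
X_L = ωL = 8.445 Ω
X_C = 1/(ωC) = 27.63 Ω
Parallel: admittances add. Y = 1/R + 1/(jωL) + jωC
Y = (0.06579 − j0.08223) S
|Y| = 0.1053 S → |Z| = 1/|Y| = 9.496 Ω, ∠Z = −∠Y = 51.34°

51.34°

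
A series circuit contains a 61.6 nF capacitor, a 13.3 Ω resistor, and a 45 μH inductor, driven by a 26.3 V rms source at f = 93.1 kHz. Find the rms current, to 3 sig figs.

1.97 A

ω = 2πf = 585000 rad/s
X_L = ωL = 26.3 Ω
X_C = 1/(ωC) = 27.8 Ω
Net reactance X = X_L − X_C = -1.43 Ω
Z = 13.3 − j1.43 Ω
|Z| = √(13.3² + 1.43²) = 13.4 Ω
I = V/|Z| = 26.3/13.4 = 1.97 A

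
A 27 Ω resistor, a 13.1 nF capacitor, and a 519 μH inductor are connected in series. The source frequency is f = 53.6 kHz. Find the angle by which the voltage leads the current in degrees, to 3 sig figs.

-62.5°

ω = 2πf = 336800 rad/s
X_L = ωL = 175 Ω
X_C = 1/(ωC) = 227 Ω
Net reactance X = X_L − X_C = -51.9 Ω
Z = 27.0 − j51.9 Ω
|Z| = √(27.0² + 51.9²) = 58.5 Ω
∠Z = arctan(-51.9/27.0) = -62.5°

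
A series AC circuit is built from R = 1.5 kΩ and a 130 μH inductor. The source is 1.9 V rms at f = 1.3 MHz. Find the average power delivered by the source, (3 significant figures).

ω = 2πf = 8.168e+06 rad/s
X_L = ωL = 1060 Ω
Z = 1500 + j1060 Ω
|Z| = √(1500² + 1060²) = 1840 Ω
∠Z = arctan(1060/1500) = 35.3°
I = V/|Z| = 1.03 mA
P = VI cos φ = 1.9 × 0.00103 × cos(35.3°) = 1.60 mW

1.60 mW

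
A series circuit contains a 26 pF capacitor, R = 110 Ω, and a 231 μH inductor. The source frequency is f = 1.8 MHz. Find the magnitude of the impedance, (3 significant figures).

796 Ω

ω = 2πf = 1.131e+07 rad/s
X_L = ωL = 2610 Ω
X_C = 1/(ωC) = 3400 Ω
Net reactance X = X_L − X_C = -788 Ω
Z = 110 − j788 Ω
|Z| = √(110² + 788²) = 796 Ω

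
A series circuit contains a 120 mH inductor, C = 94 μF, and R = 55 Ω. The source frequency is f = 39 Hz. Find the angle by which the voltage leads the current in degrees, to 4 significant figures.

ω = 2πf = 245.0 rad/s
X_L = ωL = 29.41 Ω
X_C = 1/(ωC) = 43.41 Ω
Net reactance X = X_L − X_C = -14.01 Ω
Z = 55.00 − j14.01 Ω
|Z| = √(55.00² + 14.01²) = 56.76 Ω
∠Z = arctan(-14.01/55.00) = -14.29°

-14.29°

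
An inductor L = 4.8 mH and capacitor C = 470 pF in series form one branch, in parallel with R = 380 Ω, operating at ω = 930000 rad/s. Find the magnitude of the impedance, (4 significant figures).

374.3 Ω

X_L = ωL = 4464 Ω
X_C = 1/(ωC) = 2288 Ω
Branch 1: Z₁ = R = 380.0 Ω
Branch 2 (series LC): Z₂ = j(X_L − X_C) = j2176 Ω
Parallel: Z = Z₁Z₂/(Z₁+Z₂), |Z| = 374.3 Ω, ∠Z = 9.905°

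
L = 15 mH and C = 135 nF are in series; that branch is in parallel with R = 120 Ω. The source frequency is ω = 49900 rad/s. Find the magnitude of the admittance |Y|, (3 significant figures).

8.50 mS

X_L = ωL = 748 Ω
X_C = 1/(ωC) = 148 Ω
Branch 1: Z₁ = R = 120 Ω
Branch 2 (series LC): Z₂ = j(X_L − X_C) = j600 Ω
Parallel: Z = Z₁Z₂/(Z₁+Z₂), |Z| = 118 Ω, ∠Z = 11.3°
|Y| = 1/|Z| = 8.50 mS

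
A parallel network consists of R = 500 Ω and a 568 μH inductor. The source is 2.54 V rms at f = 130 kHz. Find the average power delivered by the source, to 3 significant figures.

ω = 2πf = 816800 rad/s
X_L = ωL = 464 Ω
Parallel: admittances add. Y = 1/R + 1/(jωL)
Y = (0.00200 − j0.00216) S
|Y| = 0.00294 S → |Z| = 1/|Y| = 340 Ω, ∠Z = −∠Y = 47.1°
I = V/|Z| = 7.47 mA
P = VI cos φ = 2.54 × 0.00747 × cos(47.1°) = 12.9 mW

12.9 mW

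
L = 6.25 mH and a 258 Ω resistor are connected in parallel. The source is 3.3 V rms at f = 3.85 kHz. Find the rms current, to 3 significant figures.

ω = 2πf = 24190 rad/s
X_L = ωL = 151 Ω
Parallel: admittances add. Y = 1/R + 1/(jωL)
Y = (0.00388 − j0.00661) S
|Y| = 0.00767 S → |Z| = 1/|Y| = 130 Ω, ∠Z = −∠Y = 59.6°
I = V/|Z| = 3.3/130 = 25.3 mA

25.3 mA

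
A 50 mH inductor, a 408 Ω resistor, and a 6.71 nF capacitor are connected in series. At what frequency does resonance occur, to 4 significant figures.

ω₀ = 1/√(LC) = 1/√(0.05 × 6.71e-09) = 54600 rad/s
f₀ = ω₀/(2π) = 8.689 kHz

8.689 kHz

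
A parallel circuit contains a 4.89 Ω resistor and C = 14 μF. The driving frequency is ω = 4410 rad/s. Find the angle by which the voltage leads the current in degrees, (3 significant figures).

X_C = 1/(ωC) = 16.2 Ω
Parallel: admittances add. Y = 1/R + jωC
Y = (0.204 + j0.0617) S
|Y| = 0.214 S → |Z| = 1/|Y| = 4.68 Ω, ∠Z = −∠Y = -16.8°

-16.8°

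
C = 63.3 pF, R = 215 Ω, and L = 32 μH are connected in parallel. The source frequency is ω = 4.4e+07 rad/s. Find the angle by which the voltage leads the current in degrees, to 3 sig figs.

-24.0°

X_L = ωL = 1410 Ω
X_C = 1/(ωC) = 359 Ω
Parallel: admittances add. Y = 1/R + 1/(jωL) + jωC
Y = (0.00465 + j0.00207) S
|Y| = 0.00509 S → |Z| = 1/|Y| = 196 Ω, ∠Z = −∠Y = -24.0°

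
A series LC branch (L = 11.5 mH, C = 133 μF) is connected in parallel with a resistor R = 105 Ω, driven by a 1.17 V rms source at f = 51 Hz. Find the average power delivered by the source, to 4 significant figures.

13.04 mW

ω = 2πf = 320.4 rad/s
X_L = ωL = 3.685 Ω
X_C = 1/(ωC) = 23.46 Ω
Branch 1: Z₁ = R = 105.0 Ω
Branch 2 (series LC): Z₂ = j(X_L − X_C) = −j19.78 Ω
Parallel: Z = Z₁Z₂/(Z₁+Z₂), |Z| = 19.44 Ω, ∠Z = -79.33°
I = V/|Z| = 60.19 mA
P = VI cos φ = 1.17 × 0.06019 × cos(-79.33°) = 13.04 mW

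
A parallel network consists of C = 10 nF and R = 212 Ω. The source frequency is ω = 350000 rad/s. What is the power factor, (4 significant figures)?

X_C = 1/(ωC) = 285.7 Ω
Parallel: admittances add. Y = 1/R + jωC
Y = (0.004717 + j0.003500) S
|Y| = 0.005874 S → |Z| = 1/|Y| = 170.3 Ω, ∠Z = −∠Y = -36.58°
cos φ = cos(-36.58°) = 0.8031

0.8031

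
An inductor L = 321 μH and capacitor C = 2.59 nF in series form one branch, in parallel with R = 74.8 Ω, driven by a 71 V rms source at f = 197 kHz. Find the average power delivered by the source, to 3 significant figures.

ω = 2πf = 1.238e+06 rad/s
X_L = ωL = 397 Ω
X_C = 1/(ωC) = 312 Ω
Branch 1: Z₁ = R = 74.8 Ω
Branch 2 (series LC): Z₂ = j(X_L − X_C) = j85.4 Ω
Parallel: Z = Z₁Z₂/(Z₁+Z₂), |Z| = 56.3 Ω, ∠Z = 41.2°
I = V/|Z| = 1.26 A
P = VI cos φ = 71 × 1.26 × cos(41.2°) = 67.4 W

67.4 W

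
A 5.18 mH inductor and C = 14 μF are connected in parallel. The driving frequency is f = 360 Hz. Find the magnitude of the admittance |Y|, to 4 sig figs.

53.68 mS

ω = 2πf = 2262 rad/s
X_L = ωL = 11.72 Ω
X_C = 1/(ωC) = 31.58 Ω
Parallel: admittances add. Y = 1/(jωL) + jωC
Y = (0 − j0.05368) S
|Y| = 0.05368 S → |Z| = 1/|Y| = 18.63 Ω, ∠Z = −∠Y = 90.00°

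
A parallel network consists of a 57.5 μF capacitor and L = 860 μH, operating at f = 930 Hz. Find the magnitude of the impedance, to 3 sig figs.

7.30 Ω

ω = 2πf = 5843 rad/s
X_L = ωL = 5.03 Ω
X_C = 1/(ωC) = 2.98 Ω
Parallel: admittances add. Y = 1/(jωL) + jωC
Y = (0 + j0.137) S
|Y| = 0.137 S → |Z| = 1/|Y| = 7.30 Ω, ∠Z = −∠Y = -90.0°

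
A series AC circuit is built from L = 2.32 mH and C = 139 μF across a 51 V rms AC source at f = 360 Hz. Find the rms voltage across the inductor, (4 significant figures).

ω = 2πf = 2262 rad/s
X_L = ωL = 5.248 Ω
X_C = 1/(ωC) = 3.181 Ω
Net reactance X = X_L − X_C = 2.067 Ω
Z = j2.067 Ω
|Z| = √(0² + 2.067²) = 2.067 Ω
I = V/|Z| = 24.67 A
V_L = I·|Z_L| = 24.67 × 5.248 = 129.5 V

129.5 V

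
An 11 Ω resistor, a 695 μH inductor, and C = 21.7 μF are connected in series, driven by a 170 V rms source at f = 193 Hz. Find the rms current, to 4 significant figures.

ω = 2πf = 1213 rad/s
X_L = ωL = 0.8428 Ω
X_C = 1/(ωC) = 38.00 Ω
Net reactance X = X_L − X_C = -37.16 Ω
Z = 11.00 − j37.16 Ω
|Z| = √(11.00² + 37.16²) = 38.75 Ω
I = V/|Z| = 170/38.75 = 4.387 A

4.387 A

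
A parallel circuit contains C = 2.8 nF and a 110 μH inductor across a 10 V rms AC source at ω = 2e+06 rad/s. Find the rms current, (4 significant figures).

X_L = ωL = 220.0 Ω
X_C = 1/(ωC) = 178.6 Ω
Parallel: admittances add. Y = 1/(jωL) + jωC
Y = (0 + j0.001055) S
|Y| = 0.001055 S → |Z| = 1/|Y| = 948.3 Ω, ∠Z = −∠Y = -90.00°
I = V/|Z| = 10/948.3 = 10.55 mA

10.55 mA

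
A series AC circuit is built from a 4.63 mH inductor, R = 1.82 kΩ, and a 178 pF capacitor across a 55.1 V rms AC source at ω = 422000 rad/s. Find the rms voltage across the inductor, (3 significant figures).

9.36 V

X_L = ωL = 1950 Ω
X_C = 1/(ωC) = 13300 Ω
Net reactance X = X_L − X_C = -11400 Ω
Z = 1820 − j11400 Ω
|Z| = √(1820² + 11400²) = 11500 Ω
I = V/|Z| = 4.79 mA
V_L = I·|Z_L| = 0.00479 × 1950 = 9.36 V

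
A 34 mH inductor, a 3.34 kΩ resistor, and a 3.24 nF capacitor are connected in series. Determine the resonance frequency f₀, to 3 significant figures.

ω₀ = 1/√(LC) = 1/√(0.034 × 3.24e-09) = 95280 rad/s
f₀ = ω₀/(2π) = 15.2 kHz

15.2 kHz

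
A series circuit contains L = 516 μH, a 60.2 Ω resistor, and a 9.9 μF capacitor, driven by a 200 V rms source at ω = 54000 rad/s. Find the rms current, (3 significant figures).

3.05 A

X_L = ωL = 27.9 Ω
X_C = 1/(ωC) = 1.87 Ω
Net reactance X = X_L − X_C = 26.0 Ω
Z = 60.2 + j26.0 Ω
|Z| = √(60.2² + 26.0²) = 65.6 Ω
I = V/|Z| = 200/65.6 = 3.05 A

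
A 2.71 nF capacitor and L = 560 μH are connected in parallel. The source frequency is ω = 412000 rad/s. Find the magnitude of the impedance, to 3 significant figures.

X_L = ωL = 231 Ω
X_C = 1/(ωC) = 896 Ω
Parallel: admittances add. Y = 1/(jωL) + jωC
Y = (0 − j0.00322) S
|Y| = 0.00322 S → |Z| = 1/|Y| = 311 Ω, ∠Z = −∠Y = 90.0°

311 Ω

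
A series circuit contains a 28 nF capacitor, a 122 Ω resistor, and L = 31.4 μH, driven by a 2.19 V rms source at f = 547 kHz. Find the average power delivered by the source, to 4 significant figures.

ω = 2πf = 3.437e+06 rad/s
X_L = ωL = 107.9 Ω
X_C = 1/(ωC) = 10.39 Ω
Net reactance X = X_L − X_C = 97.53 Ω
Z = 122.0 + j97.53 Ω
|Z| = √(122.0² + 97.53²) = 156.2 Ω
∠Z = arctan(97.53/122.0) = 38.64°
I = V/|Z| = 14.02 mA
P = VI cos φ = 2.19 × 0.01402 × cos(38.64°) = 23.98 mW

23.98 mW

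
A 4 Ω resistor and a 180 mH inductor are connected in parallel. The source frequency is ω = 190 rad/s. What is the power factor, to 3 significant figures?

X_L = ωL = 34.2 Ω
Parallel: admittances add. Y = 1/R + 1/(jωL)
Y = (0.250 − j0.0292) S
|Y| = 0.252 S → |Z| = 1/|Y| = 3.97 Ω, ∠Z = −∠Y = 6.67°
cos φ = cos(6.67°) = 0.993

0.993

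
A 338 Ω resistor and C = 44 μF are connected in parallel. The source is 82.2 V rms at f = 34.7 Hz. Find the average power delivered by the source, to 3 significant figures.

20.0 W

ω = 2πf = 218.0 rad/s
X_C = 1/(ωC) = 104 Ω
Parallel: admittances add. Y = 1/R + jωC
Y = (0.00296 + j0.00959) S
|Y| = 0.0100 S → |Z| = 1/|Y| = 99.6 Ω, ∠Z = −∠Y = -72.9°
I = V/|Z| = 825 mA
P = VI cos φ = 82.2 × 0.825 × cos(-72.9°) = 20.0 W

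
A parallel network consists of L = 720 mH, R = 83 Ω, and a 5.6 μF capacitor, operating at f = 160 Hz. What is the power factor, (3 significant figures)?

ω = 2πf = 1005 rad/s
X_L = ωL = 724 Ω
X_C = 1/(ωC) = 178 Ω
Parallel: admittances add. Y = 1/R + 1/(jωL) + jωC
Y = (0.0120 + j0.00425) S
|Y| = 0.0128 S → |Z| = 1/|Y| = 78.3 Ω, ∠Z = −∠Y = -19.4°
cos φ = cos(-19.4°) = 0.943

0.943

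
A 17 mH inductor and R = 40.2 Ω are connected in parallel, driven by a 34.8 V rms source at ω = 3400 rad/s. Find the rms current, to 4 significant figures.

1.054 A

X_L = ωL = 57.80 Ω
Parallel: admittances add. Y = 1/R + 1/(jωL)
Y = (0.02488 − j0.01730) S
|Y| = 0.03030 S → |Z| = 1/|Y| = 33.00 Ω, ∠Z = −∠Y = 34.82°
I = V/|Z| = 34.8/33.00 = 1.054 A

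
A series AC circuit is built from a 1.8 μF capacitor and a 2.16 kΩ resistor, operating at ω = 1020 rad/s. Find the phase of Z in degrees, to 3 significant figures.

-14.2°

X_C = 1/(ωC) = 545 Ω
Z = 2160 − j545 Ω
|Z| = √(2160² + 545²) = 2230 Ω
∠Z = arctan(-545/2160) = -14.2°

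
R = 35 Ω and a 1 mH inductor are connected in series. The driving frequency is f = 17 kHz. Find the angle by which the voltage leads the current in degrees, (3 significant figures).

71.9°

ω = 2πf = 106800 rad/s
X_L = ωL = 107 Ω
Z = 35.0 + j107 Ω
|Z| = √(35.0² + 107²) = 112 Ω
∠Z = arctan(107/35.0) = 71.9°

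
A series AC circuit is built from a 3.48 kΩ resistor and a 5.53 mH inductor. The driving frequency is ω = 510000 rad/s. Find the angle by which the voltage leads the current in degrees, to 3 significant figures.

39.0°

X_L = ωL = 2820 Ω
Z = 3480 + j2820 Ω
|Z| = √(3480² + 2820²) = 4480 Ω
∠Z = arctan(2820/3480) = 39.0°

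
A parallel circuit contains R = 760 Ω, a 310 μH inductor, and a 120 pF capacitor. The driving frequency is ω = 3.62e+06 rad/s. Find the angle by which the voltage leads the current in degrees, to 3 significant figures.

X_L = ωL = 1120 Ω
X_C = 1/(ωC) = 2300 Ω
Parallel: admittances add. Y = 1/R + 1/(jωL) + jωC
Y = (0.00132 − j0.000457) S
|Y| = 0.00139 S → |Z| = 1/|Y| = 718 Ω, ∠Z = −∠Y = 19.1°

19.1°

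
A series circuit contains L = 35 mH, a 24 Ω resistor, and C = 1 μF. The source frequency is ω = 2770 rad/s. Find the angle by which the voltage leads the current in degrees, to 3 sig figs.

X_L = ωL = 97.0 Ω
X_C = 1/(ωC) = 361 Ω
Net reactance X = X_L − X_C = -264 Ω
Z = 24.0 − j264 Ω
|Z| = √(24.0² + 264²) = 265 Ω
∠Z = arctan(-264/24.0) = -84.8°

-84.8°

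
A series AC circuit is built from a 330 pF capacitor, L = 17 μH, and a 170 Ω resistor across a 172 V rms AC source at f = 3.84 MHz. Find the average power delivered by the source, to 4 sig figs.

45.77 W

ω = 2πf = 2.413e+07 rad/s
X_L = ωL = 410.2 Ω
X_C = 1/(ωC) = 125.6 Ω
Net reactance X = X_L − X_C = 284.6 Ω
Z = 170.0 + j284.6 Ω
|Z| = √(170.0² + 284.6²) = 331.5 Ω
∠Z = arctan(284.6/170.0) = 59.15°
I = V/|Z| = 518.9 mA
P = VI cos φ = 172 × 0.5189 × cos(59.15°) = 45.77 W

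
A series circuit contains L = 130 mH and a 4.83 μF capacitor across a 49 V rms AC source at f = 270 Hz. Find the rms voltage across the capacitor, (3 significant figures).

ω = 2πf = 1696 rad/s
X_L = ωL = 221 Ω
X_C = 1/(ωC) = 122 Ω
Net reactance X = X_L − X_C = 98.5 Ω
Z = j98.5 Ω
|Z| = √(0² + 98.5²) = 98.5 Ω
I = V/|Z| = 497 mA
V_C = I·|Z_C| = 0.497 × 122 = 60.7 V

60.7 V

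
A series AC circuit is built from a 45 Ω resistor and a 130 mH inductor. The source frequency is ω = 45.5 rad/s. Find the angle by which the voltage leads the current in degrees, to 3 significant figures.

X_L = ωL = 5.92 Ω
Z = 45.0 + j5.92 Ω
|Z| = √(45.0² + 5.92²) = 45.4 Ω
∠Z = arctan(5.92/45.0) = 7.49°

7.49°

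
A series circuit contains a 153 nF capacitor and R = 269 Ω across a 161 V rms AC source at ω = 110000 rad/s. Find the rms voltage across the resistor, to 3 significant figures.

157 V

X_C = 1/(ωC) = 59.4 Ω
Z = 269 − j59.4 Ω
|Z| = √(269² + 59.4²) = 275 Ω
I = V/|Z| = 584 mA
V_R = I·|Z_R| = 0.584 × 269 = 157 V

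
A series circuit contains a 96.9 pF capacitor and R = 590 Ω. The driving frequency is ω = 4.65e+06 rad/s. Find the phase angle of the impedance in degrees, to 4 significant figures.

-75.11°

X_C = 1/(ωC) = 2219 Ω
Z = 590.0 − j2219 Ω
|Z| = √(590.0² + 2219²) = 2296 Ω
∠Z = arctan(-2219/590.0) = -75.11°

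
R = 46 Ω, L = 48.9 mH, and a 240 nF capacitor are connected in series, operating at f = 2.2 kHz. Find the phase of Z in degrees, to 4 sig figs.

83.00°

ω = 2πf = 13820 rad/s
X_L = ωL = 675.9 Ω
X_C = 1/(ωC) = 301.4 Ω
Net reactance X = X_L − X_C = 374.5 Ω
Z = 46.00 + j374.5 Ω
|Z| = √(46.00² + 374.5²) = 377.3 Ω
∠Z = arctan(374.5/46.00) = 83.00°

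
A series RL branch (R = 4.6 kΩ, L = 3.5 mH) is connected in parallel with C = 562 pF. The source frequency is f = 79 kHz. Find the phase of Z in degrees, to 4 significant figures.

-47.43°

ω = 2πf = 496400 rad/s
X_L = ωL = 1737 Ω
X_C = 1/(ωC) = 3585 Ω
Branch 1 (R+jX_L): Z₁ = 4600 + j1737 Ω, |Z₁| = 4917 Ω
Branch 2 (−jX_C): Z₂ = −j3585 Ω
Parallel: Z = Z₁Z₂/(Z₁+Z₂), |Z| = 3556 Ω, ∠Z = -47.43°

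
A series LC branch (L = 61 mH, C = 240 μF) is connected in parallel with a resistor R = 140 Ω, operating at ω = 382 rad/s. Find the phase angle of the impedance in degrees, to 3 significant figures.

84.9°

X_L = ωL = 23.3 Ω
X_C = 1/(ωC) = 10.9 Ω
Branch 1: Z₁ = R = 140 Ω
Branch 2 (series LC): Z₂ = j(X_L − X_C) = j12.4 Ω
Parallel: Z = Z₁Z₂/(Z₁+Z₂), |Z| = 12.3 Ω, ∠Z = 84.9°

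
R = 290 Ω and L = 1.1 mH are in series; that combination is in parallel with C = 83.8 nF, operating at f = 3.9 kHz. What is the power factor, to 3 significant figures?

0.892

ω = 2πf = 24500 rad/s
X_L = ωL = 27.0 Ω
X_C = 1/(ωC) = 487 Ω
Branch 1 (R+jX_L): Z₁ = 290 + j27.0 Ω, |Z₁| = 291 Ω
Branch 2 (−jX_C): Z₂ = −j487 Ω
Parallel: Z = Z₁Z₂/(Z₁+Z₂), |Z| = 261 Ω, ∠Z = -26.9°
cos φ = cos(-26.9°) = 0.892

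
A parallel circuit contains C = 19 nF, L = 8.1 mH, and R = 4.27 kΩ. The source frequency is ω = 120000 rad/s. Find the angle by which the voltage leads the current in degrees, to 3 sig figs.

X_L = ωL = 972 Ω
X_C = 1/(ωC) = 439 Ω
Parallel: admittances add. Y = 1/R + 1/(jωL) + jωC
Y = (0.000234 + j0.00125) S
|Y| = 0.00127 S → |Z| = 1/|Y| = 786 Ω, ∠Z = −∠Y = -79.4°

-79.4°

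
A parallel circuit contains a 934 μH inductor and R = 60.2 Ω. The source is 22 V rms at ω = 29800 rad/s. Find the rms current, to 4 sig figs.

X_L = ωL = 27.83 Ω
Parallel: admittances add. Y = 1/R + 1/(jωL)
Y = (0.01661 − j0.03593) S
|Y| = 0.03958 S → |Z| = 1/|Y| = 25.26 Ω, ∠Z = −∠Y = 65.19°
I = V/|Z| = 22/25.26 = 870.8 mA

870.8 mA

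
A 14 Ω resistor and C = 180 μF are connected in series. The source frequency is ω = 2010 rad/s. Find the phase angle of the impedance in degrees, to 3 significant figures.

X_C = 1/(ωC) = 2.76 Ω
Z = 14.0 − j2.76 Ω
|Z| = √(14.0² + 2.76²) = 14.3 Ω
∠Z = arctan(-2.76/14.0) = -11.2°

-11.2°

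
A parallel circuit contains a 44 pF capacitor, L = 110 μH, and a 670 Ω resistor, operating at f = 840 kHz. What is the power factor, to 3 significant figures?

0.708

ω = 2πf = 5.278e+06 rad/s
X_L = ωL = 581 Ω
X_C = 1/(ωC) = 4310 Ω
Parallel: admittances add. Y = 1/R + 1/(jωL) + jωC
Y = (0.00149 − j0.00149) S
|Y| = 0.00211 S → |Z| = 1/|Y| = 474 Ω, ∠Z = −∠Y = 45.0°
cos φ = cos(45.0°) = 0.708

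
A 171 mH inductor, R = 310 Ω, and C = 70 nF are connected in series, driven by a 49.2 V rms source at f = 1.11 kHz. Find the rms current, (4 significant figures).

54.06 mA

ω = 2πf = 6974 rad/s
X_L = ωL = 1193 Ω
X_C = 1/(ωC) = 2048 Ω
Net reactance X = X_L − X_C = -855.7 Ω
Z = 310.0 − j855.7 Ω
|Z| = √(310.0² + 855.7²) = 910.1 Ω
I = V/|Z| = 49.2/910.1 = 54.06 mA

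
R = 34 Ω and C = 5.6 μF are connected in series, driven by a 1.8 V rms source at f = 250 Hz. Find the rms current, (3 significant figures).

ω = 2πf = 1571 rad/s
X_C = 1/(ωC) = 114 Ω
Z = 34.0 − j114 Ω
|Z| = √(34.0² + 114²) = 119 Ω
I = V/|Z| = 1.8/119 = 15.2 mA

15.2 mA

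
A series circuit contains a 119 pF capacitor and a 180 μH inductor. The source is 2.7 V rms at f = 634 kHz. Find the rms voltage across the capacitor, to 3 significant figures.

ω = 2πf = 3.984e+06 rad/s
X_L = ωL = 717 Ω
X_C = 1/(ωC) = 2110 Ω
Net reactance X = X_L − X_C = -1390 Ω
Z = − j1390 Ω
|Z| = √(0² + 1390²) = 1390 Ω
I = V/|Z| = 1.94 mA
V_C = I·|Z_C| = 0.00194 × 2110 = 4.09 V

4.09 V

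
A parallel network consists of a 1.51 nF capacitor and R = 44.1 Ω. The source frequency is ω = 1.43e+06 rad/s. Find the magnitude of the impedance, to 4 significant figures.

X_C = 1/(ωC) = 463.1 Ω
Parallel: admittances add. Y = 1/R + jωC
Y = (0.02268 + j0.002159) S
|Y| = 0.02278 S → |Z| = 1/|Y| = 43.90 Ω, ∠Z = −∠Y = -5.440°

43.90 Ω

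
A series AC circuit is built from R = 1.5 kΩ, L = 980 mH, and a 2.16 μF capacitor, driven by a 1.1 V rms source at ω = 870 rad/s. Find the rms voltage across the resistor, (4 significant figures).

X_L = ωL = 852.6 Ω
X_C = 1/(ωC) = 532.1 Ω
Net reactance X = X_L − X_C = 320.5 Ω
Z = 1500 + j320.5 Ω
|Z| = √(1500² + 320.5²) = 1534 Ω
I = V/|Z| = 717.1 μA
V_R = I·|Z_R| = 0.0007171 × 1500 = 1.076 V

1.076 V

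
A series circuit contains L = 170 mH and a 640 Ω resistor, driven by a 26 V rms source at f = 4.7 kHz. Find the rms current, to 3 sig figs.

5.14 mA

ω = 2πf = 29530 rad/s
X_L = ωL = 5020 Ω
Z = 640 + j5020 Ω
|Z| = √(640² + 5020²) = 5060 Ω
I = V/|Z| = 26/5060 = 5.14 mA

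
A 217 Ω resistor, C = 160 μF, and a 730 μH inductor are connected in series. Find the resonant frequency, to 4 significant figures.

465.7 Hz

ω₀ = 1/√(LC) = 1/√(0.00073 × 0.00016) = 2926 rad/s
f₀ = ω₀/(2π) = 465.7 Hz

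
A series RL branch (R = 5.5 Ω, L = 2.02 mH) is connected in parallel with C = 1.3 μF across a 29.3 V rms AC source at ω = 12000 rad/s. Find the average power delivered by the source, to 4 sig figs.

X_L = ωL = 24.24 Ω
X_C = 1/(ωC) = 64.10 Ω
Branch 1 (R+jX_L): Z₁ = 5.500 + j24.24 Ω, |Z₁| = 24.86 Ω
Branch 2 (−jX_C): Z₂ = −j64.10 Ω
Parallel: Z = Z₁Z₂/(Z₁+Z₂), |Z| = 39.60 Ω, ∠Z = 69.36°
I = V/|Z| = 740.0 mA
P = VI cos φ = 29.3 × 0.7400 × cos(69.36°) = 7.642 W

7.642 W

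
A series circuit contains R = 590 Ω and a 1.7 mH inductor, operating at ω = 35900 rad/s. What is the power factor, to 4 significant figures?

0.9947

X_L = ωL = 61.03 Ω
Z = 590.0 + j61.03 Ω
|Z| = √(590.0² + 61.03²) = 593.1 Ω
∠Z = arctan(61.03/590.0) = 5.906°
cos φ = cos(5.906°) = 0.9947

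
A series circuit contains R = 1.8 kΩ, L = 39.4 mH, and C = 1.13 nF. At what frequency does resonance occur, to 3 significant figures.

23.9 kHz

ω₀ = 1/√(LC) = 1/√(0.0394 × 1.13e-09) = 149900 rad/s
f₀ = ω₀/(2π) = 23.9 kHz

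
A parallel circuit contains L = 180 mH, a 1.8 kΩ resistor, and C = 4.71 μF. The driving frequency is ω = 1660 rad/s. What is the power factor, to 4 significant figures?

X_L = ωL = 298.8 Ω
X_C = 1/(ωC) = 127.9 Ω
Parallel: admittances add. Y = 1/R + 1/(jωL) + jωC
Y = (0.0005556 + j0.004472) S
|Y| = 0.004506 S → |Z| = 1/|Y| = 221.9 Ω, ∠Z = −∠Y = -82.92°
cos φ = cos(-82.92°) = 0.1233

0.1233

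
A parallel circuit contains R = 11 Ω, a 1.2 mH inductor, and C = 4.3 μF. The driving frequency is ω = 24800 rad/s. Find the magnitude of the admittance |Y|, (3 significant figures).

X_L = ωL = 29.8 Ω
X_C = 1/(ωC) = 9.38 Ω
Parallel: admittances add. Y = 1/R + 1/(jωL) + jωC
Y = (0.0909 + j0.0730) S
|Y| = 0.117 S → |Z| = 1/|Y| = 8.58 Ω, ∠Z = −∠Y = -38.8°

117 mS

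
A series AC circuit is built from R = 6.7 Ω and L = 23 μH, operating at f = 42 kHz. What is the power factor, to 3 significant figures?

ω = 2πf = 263900 rad/s
X_L = ωL = 6.07 Ω
Z = 6.70 + j6.07 Ω
|Z| = √(6.70² + 6.07²) = 9.04 Ω
∠Z = arctan(6.07/6.70) = 42.2°
cos φ = cos(42.2°) = 0.741

0.741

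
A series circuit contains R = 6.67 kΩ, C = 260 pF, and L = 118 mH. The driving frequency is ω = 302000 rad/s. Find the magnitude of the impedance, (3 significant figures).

23900 Ω

X_L = ωL = 35600 Ω
X_C = 1/(ωC) = 12700 Ω
Net reactance X = X_L − X_C = 22900 Ω
Z = 6670 + j22900 Ω
|Z| = √(6670² + 22900²) = 23900 Ω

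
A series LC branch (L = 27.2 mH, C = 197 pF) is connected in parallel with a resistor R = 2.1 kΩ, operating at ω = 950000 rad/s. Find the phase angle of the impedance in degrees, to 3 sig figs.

X_L = ωL = 25800 Ω
X_C = 1/(ωC) = 5340 Ω
Branch 1: Z₁ = R = 2100 Ω
Branch 2 (series LC): Z₂ = j(X_L − X_C) = j20500 Ω
Parallel: Z = Z₁Z₂/(Z₁+Z₂), |Z| = 2090 Ω, ∠Z = 5.85°

5.85°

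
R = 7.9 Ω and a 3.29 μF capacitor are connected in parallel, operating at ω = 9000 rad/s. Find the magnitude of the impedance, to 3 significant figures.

X_C = 1/(ωC) = 33.8 Ω
Parallel: admittances add. Y = 1/R + jωC
Y = (0.127 + j0.0296) S
|Y| = 0.130 S → |Z| = 1/|Y| = 7.69 Ω, ∠Z = −∠Y = -13.2°

7.69 Ω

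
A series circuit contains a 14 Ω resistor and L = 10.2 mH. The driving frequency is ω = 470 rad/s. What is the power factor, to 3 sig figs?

0.946

X_L = ωL = 4.79 Ω
Z = 14.0 + j4.79 Ω
|Z| = √(14.0² + 4.79²) = 14.8 Ω
∠Z = arctan(4.79/14.0) = 18.9°
cos φ = cos(18.9°) = 0.946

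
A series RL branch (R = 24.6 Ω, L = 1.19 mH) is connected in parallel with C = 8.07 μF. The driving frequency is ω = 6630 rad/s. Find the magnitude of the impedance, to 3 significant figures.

X_L = ωL = 7.89 Ω
X_C = 1/(ωC) = 18.7 Ω
Branch 1 (R+jX_L): Z₁ = 24.6 + j7.89 Ω, |Z₁| = 25.8 Ω
Branch 2 (−jX_C): Z₂ = −j18.7 Ω
Parallel: Z = Z₁Z₂/(Z₁+Z₂), |Z| = 18.0 Ω, ∠Z = -48.5°

18.0 Ω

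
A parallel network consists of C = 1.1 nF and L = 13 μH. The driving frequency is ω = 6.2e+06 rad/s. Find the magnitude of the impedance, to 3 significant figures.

179 Ω

X_L = ωL = 80.6 Ω
X_C = 1/(ωC) = 147 Ω
Parallel: admittances add. Y = 1/(jωL) + jωC
Y = (0 − j0.00559) S
|Y| = 0.00559 S → |Z| = 1/|Y| = 179 Ω, ∠Z = −∠Y = 90.0°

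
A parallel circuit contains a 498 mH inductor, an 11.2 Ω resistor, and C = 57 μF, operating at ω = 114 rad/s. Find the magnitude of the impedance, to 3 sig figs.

X_L = ωL = 56.8 Ω
X_C = 1/(ωC) = 154 Ω
Parallel: admittances add. Y = 1/R + 1/(jωL) + jωC
Y = (0.0893 − j0.0111) S
|Y| = 0.0900 S → |Z| = 1/|Y| = 11.1 Ω, ∠Z = −∠Y = 7.10°

11.1 Ω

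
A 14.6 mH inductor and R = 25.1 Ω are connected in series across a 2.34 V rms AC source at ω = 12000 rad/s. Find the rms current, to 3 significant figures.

X_L = ωL = 175 Ω
Z = 25.1 + j175 Ω
|Z| = √(25.1² + 175²) = 177 Ω
I = V/|Z| = 2.34/177 = 13.2 mA

13.2 mA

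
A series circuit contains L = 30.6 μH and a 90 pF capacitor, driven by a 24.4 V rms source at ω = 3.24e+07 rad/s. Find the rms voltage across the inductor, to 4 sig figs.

X_L = ωL = 991.4 Ω
X_C = 1/(ωC) = 342.9 Ω
Net reactance X = X_L − X_C = 648.5 Ω
Z = j648.5 Ω
|Z| = √(0² + 648.5²) = 648.5 Ω
I = V/|Z| = 37.63 mA
V_L = I·|Z_L| = 0.03763 × 991.4 = 37.30 V

37.30 V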